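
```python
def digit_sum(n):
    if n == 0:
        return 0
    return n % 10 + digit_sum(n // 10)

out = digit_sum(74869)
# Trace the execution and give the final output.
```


digit_sum(74869)
= 9 + digit_sum(7486)
= 9 + 6 + digit_sum(748)
= 9 + 6 + 8 + digit_sum(74)
= 9 + 6 + 8 + 4 + digit_sum(7)
= 9 + 6 + 8 + 4 + 7 + digit_sum(0)
= 9 + 6 + 8 + 4 + 7 + 0
= 34


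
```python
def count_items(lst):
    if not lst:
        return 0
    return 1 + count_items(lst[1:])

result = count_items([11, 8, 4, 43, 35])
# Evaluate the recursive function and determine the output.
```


count_items([11, 8, 4, 43, 35])
= 1 + count_items([8, 4, 43, 35])
= 1 + 1 + count_items([4, 43, 35])
= 1 + 1 + 1 + count_items([43, 35])
= 1 + 1 + 1 + 1 + count_items([35])
= 1 + 1 + 1 + 1 + 1 + count_items([])
= 1 + 1 + 1 + 1 + 1 + 0
= 5


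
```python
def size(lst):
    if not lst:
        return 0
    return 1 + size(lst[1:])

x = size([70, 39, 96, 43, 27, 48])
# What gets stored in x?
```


size([70, 39, 96, 43, 27, 48])
= 1 + size([39, 96, 43, 27, 48])
= 1 + 1 + size([96, 43, 27, 48])
= 1 + 1 + 1 + size([43, 27, 48])
= 1 + 1 + 1 + 1 + size([27, 48])
= 1 + 1 + 1 + 1 + 1 + size([48])
= 1 + 1 + 1 + 1 + 1 + 1 + size([])
= 1 + 1 + 1 + 1 + 1 + 1 + 0
= 6


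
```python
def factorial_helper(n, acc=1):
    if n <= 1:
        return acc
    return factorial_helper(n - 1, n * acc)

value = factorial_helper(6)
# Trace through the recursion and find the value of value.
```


factorial_helper(6, 1)
= factorial_helper(5, 6 * 1) = factorial_helper(5, 6)
= factorial_helper(4, 5 * 6) = factorial_helper(4, 30)
= factorial_helper(3, 4 * 30) = factorial_helper(3, 120)
= factorial_helper(2, 3 * 120) = factorial_helper(2, 360)
= factorial_helper(1, 2 * 360) = factorial_helper(1, 720)
n <= 1, return acc = 720


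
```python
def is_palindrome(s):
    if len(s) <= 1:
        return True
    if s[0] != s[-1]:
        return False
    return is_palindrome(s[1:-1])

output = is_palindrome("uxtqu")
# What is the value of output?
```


is_palindrome("uxtqu")
"uxtqu": s[0]='u' == s[-1]='u' -> is_palindrome("xtq")
"xtq": s[0]='x' != s[-1]='q' -> False
= False


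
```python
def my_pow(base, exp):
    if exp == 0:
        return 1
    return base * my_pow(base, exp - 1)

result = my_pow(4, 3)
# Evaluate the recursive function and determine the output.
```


my_pow(4, 3)
= 4 * my_pow(4, 2)
= 4 * 4 * my_pow(4, 1)
= 4 * 4 * 4 * my_pow(4, 0)
= 4 * 4 * 4 * 1
= 64


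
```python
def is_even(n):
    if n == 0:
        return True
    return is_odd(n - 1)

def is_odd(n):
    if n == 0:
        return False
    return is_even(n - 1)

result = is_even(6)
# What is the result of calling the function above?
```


is_even(6)
= is_odd(5)
= is_even(4)
= is_odd(3)
= is_even(2)
= is_odd(1)
= is_even(0)
n == 0: return True
= True


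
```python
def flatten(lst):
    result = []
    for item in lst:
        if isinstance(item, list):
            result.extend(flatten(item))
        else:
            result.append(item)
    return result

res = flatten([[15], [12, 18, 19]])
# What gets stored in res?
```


flatten([[15], [12, 18, 19]])
Processing each element:
  [15] is a list -> flatten recursively -> [15]
  [12, 18, 19] is a list -> flatten recursively -> [12, 18, 19]
= [15, 12, 18, 19]


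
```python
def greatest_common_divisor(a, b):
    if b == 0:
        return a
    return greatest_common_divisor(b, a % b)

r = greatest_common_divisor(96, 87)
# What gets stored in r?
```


greatest_common_divisor(96, 87)
= greatest_common_divisor(87, 96 % 87) = greatest_common_divisor(87, 9)
= greatest_common_divisor(9, 87 % 9) = greatest_common_divisor(9, 6)
= greatest_common_divisor(6, 9 % 6) = greatest_common_divisor(6, 3)
= greatest_common_divisor(3, 6 % 3) = greatest_common_divisor(3, 0)
b == 0, return a = 3


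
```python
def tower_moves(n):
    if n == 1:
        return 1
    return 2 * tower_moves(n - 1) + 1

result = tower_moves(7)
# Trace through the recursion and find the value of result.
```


tower_moves(7)
= 2 * tower_moves(6) + 1
= 2 * (2 * tower_moves(5) + 1) + 1
= 2 * (2 * (2 * tower_moves(4) + 1) + 1) + 1
= 2 * (2 * (2 * (2 * tower_moves(3) + 1) + 1) + 1) + 1
= 2 * (2 * (2 * (2 * (2 * tower_moves(2) + 1) + 1) + 1) + 1) + 1
= 2 * (2 * (2 * (2 * (2 * (2 * tower_moves(1) + 1) + 1) + 1) + 1) + 1) + 1
Now compute bottom-up:
tower_moves(1) = 1
tower_moves(2) = 2 * 1 + 1 = 3
tower_moves(3) = 2 * 3 + 1 = 7
tower_moves(4) = 2 * 7 + 1 = 15
tower_moves(5) = 2 * 15 + 1 = 31
tower_moves(6) = 2 * 31 + 1 = 63
tower_moves(7) = 2 * 63 + 1 = 127
= 127


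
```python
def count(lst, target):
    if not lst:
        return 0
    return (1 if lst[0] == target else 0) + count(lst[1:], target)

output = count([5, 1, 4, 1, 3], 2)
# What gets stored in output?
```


count([5, 1, 4, 1, 3], 2)
lst[0]=5 != 2: 0 + count([1, 4, 1, 3], 2)
lst[0]=1 != 2: 0 + count([4, 1, 3], 2)
lst[0]=4 != 2: 0 + count([1, 3], 2)
lst[0]=1 != 2: 0 + count([3], 2)
lst[0]=3 != 2: 0 + count([], 2)
= 0


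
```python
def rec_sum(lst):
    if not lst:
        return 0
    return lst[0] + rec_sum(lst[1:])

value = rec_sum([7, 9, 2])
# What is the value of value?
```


rec_sum([7, 9, 2])
= 7 + rec_sum([9, 2])
= 7 + 9 + rec_sum([2])
= 7 + 9 + 2 + rec_sum([])
= 7 + 9 + 2 + 0
= 18


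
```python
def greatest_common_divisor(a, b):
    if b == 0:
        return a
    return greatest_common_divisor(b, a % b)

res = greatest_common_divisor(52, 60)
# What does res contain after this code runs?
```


greatest_common_divisor(52, 60)
= greatest_common_divisor(60, 52 % 60) = greatest_common_divisor(60, 52)
= greatest_common_divisor(52, 60 % 52) = greatest_common_divisor(52, 8)
= greatest_common_divisor(8, 52 % 8) = greatest_common_divisor(8, 4)
= greatest_common_divisor(4, 8 % 4) = greatest_common_divisor(4, 0)
b == 0, return a = 4


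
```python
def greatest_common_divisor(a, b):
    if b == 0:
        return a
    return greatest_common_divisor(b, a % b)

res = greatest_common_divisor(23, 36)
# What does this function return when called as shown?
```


greatest_common_divisor(23, 36)
= greatest_common_divisor(36, 23 % 36) = greatest_common_divisor(36, 23)
= greatest_common_divisor(23, 36 % 23) = greatest_common_divisor(23, 13)
= greatest_common_divisor(13, 23 % 13) = greatest_common_divisor(13, 10)
= greatest_common_divisor(10, 13 % 10) = greatest_common_divisor(10, 3)
= greatest_common_divisor(3, 10 % 3) = greatest_common_divisor(3, 1)
= greatest_common_divisor(1, 3 % 1) = greatest_common_divisor(1, 0)
b == 0, return a = 1


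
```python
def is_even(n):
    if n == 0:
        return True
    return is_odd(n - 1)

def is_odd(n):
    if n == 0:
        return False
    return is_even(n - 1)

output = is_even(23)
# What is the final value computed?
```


is_even(23)
= is_odd(22)
= is_even(21)
= is_odd(20)
= is_even(19)
= is_odd(18)
= is_even(17)
= is_odd(16)
= is_even(15)
= is_odd(14)
= is_even(13)
= is_odd(12)
= is_even(11)
= is_odd(10)
= is_even(9)
= is_odd(8)
= is_even(7)
= is_odd(6)
= is_even(5)
= is_odd(4)
= is_even(3)
= is_odd(2)
= is_even(1)
= is_odd(0)
n == 0: return False
= False


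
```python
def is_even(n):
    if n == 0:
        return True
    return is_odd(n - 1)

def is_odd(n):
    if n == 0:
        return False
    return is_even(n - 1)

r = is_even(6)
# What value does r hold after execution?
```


is_even(6)
= is_odd(5)
= is_even(4)
= is_odd(3)
= is_even(2)
= is_odd(1)
= is_even(0)
n == 0: return True
= True


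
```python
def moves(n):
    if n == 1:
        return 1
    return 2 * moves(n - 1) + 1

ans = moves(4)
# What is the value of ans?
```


moves(4)
= 2 * moves(3) + 1
= 2 * (2 * moves(2) + 1) + 1
= 2 * (2 * (2 * moves(1) + 1) + 1) + 1
Now compute bottom-up:
moves(1) = 1
moves(2) = 2 * 1 + 1 = 3
moves(3) = 2 * 3 + 1 = 7
moves(4) = 2 * 7 + 1 = 15
= 15


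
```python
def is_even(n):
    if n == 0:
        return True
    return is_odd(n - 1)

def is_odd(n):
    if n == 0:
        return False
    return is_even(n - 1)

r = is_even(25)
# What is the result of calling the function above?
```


is_even(25)
= is_odd(24)
= is_even(23)
= is_odd(22)
= is_even(21)
= is_odd(20)
= is_even(19)
= is_odd(18)
= is_even(17)
= is_odd(16)
= is_even(15)
= is_odd(14)
= is_even(13)
= is_odd(12)
= is_even(11)
= is_odd(10)
= is_even(9)
= is_odd(8)
= is_even(7)
= is_odd(6)
= is_even(5)
= is_odd(4)
= is_even(3)
= is_odd(2)
= is_even(1)
= is_odd(0)
n == 0: return False
= False


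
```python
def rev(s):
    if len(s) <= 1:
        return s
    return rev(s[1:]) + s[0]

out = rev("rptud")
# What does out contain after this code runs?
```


rev("rptud")
= rev("ptud") + "r"
= rev("tud") + "p" + "r"
= rev("ud") + "t" + "p" + "r"
= rev("d") + "u" + "t" + "p" + "r"
= "d" + "u" + "t" + "p" + "r"
= "dutpr"


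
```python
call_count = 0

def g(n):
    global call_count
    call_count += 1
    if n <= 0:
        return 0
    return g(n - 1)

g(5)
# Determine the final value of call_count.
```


g(5) calls g(4) calls ... calls g(0)
Total calls: 5 + 1 (for base case) = 6


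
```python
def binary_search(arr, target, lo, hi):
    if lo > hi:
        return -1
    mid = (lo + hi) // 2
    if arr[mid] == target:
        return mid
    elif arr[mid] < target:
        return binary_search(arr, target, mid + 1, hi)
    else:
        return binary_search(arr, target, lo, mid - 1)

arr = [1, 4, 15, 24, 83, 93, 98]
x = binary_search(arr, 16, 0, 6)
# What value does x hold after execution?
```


binary_search(arr, 16, 0, 6)
lo=0, hi=6, mid=3, arr[mid]=24
24 > 16, search left half
lo=0, hi=2, mid=1, arr[mid]=4
4 < 16, search right half
lo=2, hi=2, mid=2, arr[mid]=15
15 < 16, search right half
lo > hi, target not found, return -1
= -1


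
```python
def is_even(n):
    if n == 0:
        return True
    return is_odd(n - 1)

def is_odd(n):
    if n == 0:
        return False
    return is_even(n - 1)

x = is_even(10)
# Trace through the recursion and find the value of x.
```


is_even(10)
= is_odd(9)
= is_even(8)
= is_odd(7)
= is_even(6)
= is_odd(5)
= is_even(4)
= is_odd(3)
= is_even(2)
= is_odd(1)
= is_even(0)
n == 0: return True
= True


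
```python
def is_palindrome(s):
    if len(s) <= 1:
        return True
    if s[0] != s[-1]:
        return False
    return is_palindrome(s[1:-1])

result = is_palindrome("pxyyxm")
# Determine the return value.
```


is_palindrome("pxyyxm")
"pxyyxm": s[0]='p' != s[-1]='m' -> False
= False


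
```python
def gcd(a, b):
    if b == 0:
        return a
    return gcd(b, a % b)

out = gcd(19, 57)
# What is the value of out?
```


gcd(19, 57)
= gcd(57, 19 % 57) = gcd(57, 19)
= gcd(19, 57 % 19) = gcd(19, 0)
b == 0, return a = 19


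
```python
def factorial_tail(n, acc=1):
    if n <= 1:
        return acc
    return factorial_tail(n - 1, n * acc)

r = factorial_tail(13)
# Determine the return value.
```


factorial_tail(13, 1)
= factorial_tail(12, 13 * 1) = factorial_tail(12, 13)
= factorial_tail(11, 12 * 13) = factorial_tail(11, 156)
= factorial_tail(10, 11 * 156) = factorial_tail(10, 1716)
= factorial_tail(9, 10 * 1716) = factorial_tail(9, 17160)
= factorial_tail(8, 9 * 17160) = factorial_tail(8, 154440)
= factorial_tail(7, 8 * 154440) = factorial_tail(7, 1235520)
= factorial_tail(6, 7 * 1235520) = factorial_tail(6, 8648640)
= factorial_tail(5, 6 * 8648640) = factorial_tail(5, 51891840)
= factorial_tail(4, 5 * 51891840) = factorial_tail(4, 259459200)
= factorial_tail(3, 4 * 259459200) = factorial_tail(3, 1037836800)
= factorial_tail(2, 3 * 1037836800) = factorial_tail(2, 3113510400)
= factorial_tail(1, 2 * 3113510400) = factorial_tail(1, 6227020800)
n <= 1, return acc = 6227020800


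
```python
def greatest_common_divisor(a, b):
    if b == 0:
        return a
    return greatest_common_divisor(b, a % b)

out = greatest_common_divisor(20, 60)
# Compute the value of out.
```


greatest_common_divisor(20, 60)
= greatest_common_divisor(60, 20 % 60) = greatest_common_divisor(60, 20)
= greatest_common_divisor(20, 60 % 20) = greatest_common_divisor(20, 0)
b == 0, return a = 20


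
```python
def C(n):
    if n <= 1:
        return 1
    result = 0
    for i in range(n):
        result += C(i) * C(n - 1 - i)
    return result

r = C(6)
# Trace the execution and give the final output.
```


C(6)
= sum of C(i) * C(6-1-i) for i in 0..5
First compute sub-values bottom-up:
  C(0) = 1, C(1) = 1
  C(2) = 1*1 + 1*1 = 2
  C(3) = 1*2 + 1*1 + 2*1 = 5
  C(4) = 1*5 + 1*2 + 2*1 + 5*1 = 14
  C(5) = 1*14 + 1*5 + 2*2 + 5*1 + 14*1 = 42
Now C(6):
  C(0)*C(5) = 1*42 = 42
  C(1)*C(4) = 1*14 = 14
  C(2)*C(3) = 2*5 = 10
  C(3)*C(2) = 5*2 = 10
  C(4)*C(1) = 14*1 = 14
  C(5)*C(0) = 42*1 = 42
= 42 + 14 + 10 + 10 + 14 + 42
= 132


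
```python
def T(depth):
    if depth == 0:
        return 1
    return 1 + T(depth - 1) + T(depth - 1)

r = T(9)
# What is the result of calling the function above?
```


T(9)
= 1 + T(8) + T(8)
= 1 + 2 * T(8)
T(k) = 2^(k+1) - 1
T(0) = 1
T(1) = 3
T(2) = 7
T(3) = 15
T(4) = 31
T(9) = 2^10 - 1 = 1023


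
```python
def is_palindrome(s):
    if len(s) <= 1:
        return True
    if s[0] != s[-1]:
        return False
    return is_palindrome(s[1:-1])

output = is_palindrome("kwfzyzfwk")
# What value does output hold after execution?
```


is_palindrome("kwfzyzfwk")
"kwfzyzfwk": s[0]='k' == s[-1]='k' -> is_palindrome("wfzyzfw")
"wfzyzfw": s[0]='w' == s[-1]='w' -> is_palindrome("fzyzf")
"fzyzf": s[0]='f' == s[-1]='f' -> is_palindrome("zyz")
"zyz": s[0]='z' == s[-1]='z' -> is_palindrome("y")
"y": len <= 1 -> True
= True


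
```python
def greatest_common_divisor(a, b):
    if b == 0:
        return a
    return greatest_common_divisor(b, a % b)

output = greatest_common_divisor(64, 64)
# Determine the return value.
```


greatest_common_divisor(64, 64)
= greatest_common_divisor(64, 64 % 64) = greatest_common_divisor(64, 0)
b == 0, return a = 64


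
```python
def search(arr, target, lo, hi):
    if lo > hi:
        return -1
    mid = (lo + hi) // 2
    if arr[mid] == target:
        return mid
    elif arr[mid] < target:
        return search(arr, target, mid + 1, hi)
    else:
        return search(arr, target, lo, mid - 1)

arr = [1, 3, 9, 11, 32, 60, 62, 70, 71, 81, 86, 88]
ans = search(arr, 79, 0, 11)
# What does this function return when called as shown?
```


search(arr, 79, 0, 11)
lo=0, hi=11, mid=5, arr[mid]=60
60 < 79, search right half
lo=6, hi=11, mid=8, arr[mid]=71
71 < 79, search right half
lo=9, hi=11, mid=10, arr[mid]=86
86 > 79, search left half
lo=9, hi=9, mid=9, arr[mid]=81
81 > 79, search left half
lo > hi, target not found, return -1
= -1


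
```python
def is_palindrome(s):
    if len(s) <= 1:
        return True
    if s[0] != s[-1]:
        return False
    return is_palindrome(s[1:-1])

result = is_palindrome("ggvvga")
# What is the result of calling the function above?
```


is_palindrome("ggvvga")
"ggvvga": s[0]='g' != s[-1]='a' -> False
= False


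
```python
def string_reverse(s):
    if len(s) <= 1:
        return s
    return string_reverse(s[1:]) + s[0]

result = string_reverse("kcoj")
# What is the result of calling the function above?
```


string_reverse("kcoj")
= string_reverse("coj") + "k"
= string_reverse("oj") + "c" + "k"
= string_reverse("j") + "o" + "c" + "k"
= "j" + "o" + "c" + "k"
= "jock"


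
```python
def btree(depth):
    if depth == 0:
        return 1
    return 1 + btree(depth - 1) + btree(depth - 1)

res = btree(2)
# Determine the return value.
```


btree(2)
= 1 + btree(1) + btree(1)
= 1 + 2 * btree(1)
btree(k) = 2^(k+1) - 1
btree(0) = 1
btree(1) = 3
btree(2) = 7
btree(2) = 2^3 - 1 = 7


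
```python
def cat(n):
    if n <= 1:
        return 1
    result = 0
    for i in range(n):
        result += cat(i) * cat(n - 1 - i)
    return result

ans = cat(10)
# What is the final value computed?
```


cat(10)
= sum of cat(i) * cat(10-1-i) for i in 0..9
First compute sub-values bottom-up:
  cat(0) = 1, cat(1) = 1
  cat(2) = 1*1 + 1*1 = 2
  cat(3) = 1*2 + 1*1 + 2*1 = 5
  cat(4) = 1*5 + 1*2 + 2*1 + 5*1 = 14
  cat(5) = 1*14 + 1*5 + 2*2 + 5*1 + 14*1 = 42
  cat(6) = 1*42 + 1*14 + 2*5 + 5*2 + 14*1 + 42*1 = 132
  cat(7) = 1*132 + 1*42 + 2*14 + 5*5 + 14*2 + 42*1 + 132*1 = 429
  cat(8) = 1*429 + 1*132 + 2*42 + 5*14 + 14*5 + 42*2 + 132*1 + 429*1 = 1430
  cat(9) = 1*1430 + 1*429 + 2*132 + 5*42 + 14*14 + 42*5 + 132*2 + 429*1 + 1430*1 = 4862
Now cat(10):
  cat(0)*cat(9) = 1*4862 = 4862
  cat(1)*cat(8) = 1*1430 = 1430
  cat(2)*cat(7) = 2*429 = 858
  cat(3)*cat(6) = 5*132 = 660
  cat(4)*cat(5) = 14*42 = 588
  cat(5)*cat(4) = 42*14 = 588
  cat(6)*cat(3) = 132*5 = 660
  cat(7)*cat(2) = 429*2 = 858
  cat(8)*cat(1) = 1430*1 = 1430
  cat(9)*cat(0) = 4862*1 = 4862
= 4862 + 1430 + 858 + 660 + 588 + 588 + 660 + 858 + 1430 + 4862
= 16796


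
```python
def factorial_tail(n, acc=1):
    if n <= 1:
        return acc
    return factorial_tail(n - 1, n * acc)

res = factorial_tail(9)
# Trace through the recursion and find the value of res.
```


factorial_tail(9, 1)
= factorial_tail(8, 9 * 1) = factorial_tail(8, 9)
= factorial_tail(7, 8 * 9) = factorial_tail(7, 72)
= factorial_tail(6, 7 * 72) = factorial_tail(6, 504)
= factorial_tail(5, 6 * 504) = factorial_tail(5, 3024)
= factorial_tail(4, 5 * 3024) = factorial_tail(4, 15120)
= factorial_tail(3, 4 * 15120) = factorial_tail(3, 60480)
= factorial_tail(2, 3 * 60480) = factorial_tail(2, 181440)
= factorial_tail(1, 2 * 181440) = factorial_tail(1, 362880)
n <= 1, return acc = 362880


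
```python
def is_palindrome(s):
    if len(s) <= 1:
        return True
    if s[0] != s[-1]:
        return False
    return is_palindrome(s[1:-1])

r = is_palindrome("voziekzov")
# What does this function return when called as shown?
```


is_palindrome("voziekzov")
"voziekzov": s[0]='v' == s[-1]='v' -> is_palindrome("oziekzo")
"oziekzo": s[0]='o' == s[-1]='o' -> is_palindrome("ziekz")
"ziekz": s[0]='z' == s[-1]='z' -> is_palindrome("iek")
"iek": s[0]='i' != s[-1]='k' -> False
= False


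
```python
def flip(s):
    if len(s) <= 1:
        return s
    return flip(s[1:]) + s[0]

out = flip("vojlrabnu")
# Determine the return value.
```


flip("vojlrabnu")
= flip("ojlrabnu") + "v"
= flip("jlrabnu") + "o" + "v"
= flip("lrabnu") + "j" + "o" + "v"
= flip("rabnu") + "l" + "j" + "o" + "v"
= flip("abnu") + "r" + "l" + "j" + "o" + "v"
= flip("bnu") + "a" + "r" + "l" + "j" + "o" + "v"
= flip("nu") + "b" + "a" + "r" + "l" + "j" + "o" + "v"
= flip("u") + "n" + "b" + "a" + "r" + "l" + "j" + "o" + "v"
= "u" + "n" + "b" + "a" + "r" + "l" + "j" + "o" + "v"
= "unbarljov"


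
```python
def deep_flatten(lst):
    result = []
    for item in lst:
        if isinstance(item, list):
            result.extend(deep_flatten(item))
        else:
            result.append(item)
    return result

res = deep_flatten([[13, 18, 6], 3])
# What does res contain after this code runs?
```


deep_flatten([[13, 18, 6], 3])
Processing each element:
  [13, 18, 6] is a list -> deep_flatten recursively -> [13, 18, 6]
  3 is not a list -> append 3
= [13, 18, 6, 3]


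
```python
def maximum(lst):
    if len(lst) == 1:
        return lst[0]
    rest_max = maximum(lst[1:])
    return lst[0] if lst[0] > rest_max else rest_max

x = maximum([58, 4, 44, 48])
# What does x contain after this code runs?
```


maximum([58, 4, 44, 48])
= compare 58 with maximum([4, 44, 48])
= compare 4 with maximum([44, 48])
= compare 44 with maximum([48])
Base: maximum([48]) = 48
compare 44 with 48: max = 48
compare 4 with 48: max = 48
compare 58 with 48: max = 58
= 58


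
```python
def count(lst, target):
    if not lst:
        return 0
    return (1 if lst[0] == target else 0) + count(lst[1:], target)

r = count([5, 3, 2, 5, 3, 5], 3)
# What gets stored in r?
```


count([5, 3, 2, 5, 3, 5], 3)
lst[0]=5 != 3: 0 + count([3, 2, 5, 3, 5], 3)
lst[0]=3 == 3: 1 + count([2, 5, 3, 5], 3)
lst[0]=2 != 3: 0 + count([5, 3, 5], 3)
lst[0]=5 != 3: 0 + count([3, 5], 3)
lst[0]=3 == 3: 1 + count([5], 3)
lst[0]=5 != 3: 0 + count([], 3)
= 2


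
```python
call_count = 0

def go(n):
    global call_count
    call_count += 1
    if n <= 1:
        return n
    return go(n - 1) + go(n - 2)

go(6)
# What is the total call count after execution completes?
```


go(6) calls go(5) and go(4); each non-base call branches into two more.
Let C(k) = total number of calls made by go(k), including the call to go(k) itself.
Base cases: C(0) = 1, C(1) = 1
Recurrence: C(k) = 1 + C(k-1) + C(k-2)
  C(2) = 1 + C(1) + C(0) = 1 + 1 + 1 = 3
  C(3) = 1 + C(2) + C(1) = 1 + 3 + 1 = 5
  C(4) = 1 + C(3) + C(2) = 1 + 5 + 3 = 9
  C(5) = 1 + C(4) + C(3) = 1 + 9 + 5 = 15
  C(6) = 1 + C(5) + C(4) = 1 + 15 + 9 = 25
Total calls = C(6) = 25


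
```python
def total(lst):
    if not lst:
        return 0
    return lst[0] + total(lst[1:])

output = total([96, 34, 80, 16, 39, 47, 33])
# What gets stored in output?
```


total([96, 34, 80, 16, 39, 47, 33])
= 96 + total([34, 80, 16, 39, 47, 33])
= 96 + 34 + total([80, 16, 39, 47, 33])
= 96 + 34 + 80 + total([16, 39, 47, 33])
= 96 + 34 + 80 + 16 + total([39, 47, 33])
= 96 + 34 + 80 + 16 + 39 + total([47, 33])
= 96 + 34 + 80 + 16 + 39 + 47 + total([33])
= 96 + 34 + 80 + 16 + 39 + 47 + 33 + total([])
= 96 + 34 + 80 + 16 + 39 + 47 + 33 + 0
= 345


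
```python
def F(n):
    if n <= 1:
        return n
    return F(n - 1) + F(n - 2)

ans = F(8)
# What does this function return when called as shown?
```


F(8)
= F(7) + F(6)
= (F(6) + F(5)) + F(6)
Computing bottom-up: F(0)=0, F(1)=1, F(2)=1, F(3)=2, F(4)=3, F(5)=5, F(6)=8, F(7)=13, F(8)=21
= 21


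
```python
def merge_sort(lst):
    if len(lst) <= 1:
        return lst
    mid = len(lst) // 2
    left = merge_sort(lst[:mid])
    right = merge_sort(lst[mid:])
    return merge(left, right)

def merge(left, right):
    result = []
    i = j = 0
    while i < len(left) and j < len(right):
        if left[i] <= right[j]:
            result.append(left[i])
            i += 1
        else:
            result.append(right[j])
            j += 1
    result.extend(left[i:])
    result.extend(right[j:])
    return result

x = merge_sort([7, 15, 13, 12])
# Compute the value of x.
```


merge_sort([7, 15, 13, 12])
Split into [7, 15] and [13, 12]
Left sorted: [7, 15]
Right sorted: [12, 13]
Merge [7, 15] and [12, 13]
= [7, 12, 13, 15]


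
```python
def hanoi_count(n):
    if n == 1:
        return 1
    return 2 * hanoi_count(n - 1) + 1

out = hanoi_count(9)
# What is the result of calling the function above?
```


hanoi_count(9)
= 2 * hanoi_count(8) + 1
= 2 * (2 * hanoi_count(7) + 1) + 1
= 2 * (2 * (2 * hanoi_count(6) + 1) + 1) + 1
= 2 * (2 * (2 * (2 * hanoi_count(5) + 1) + 1) + 1) + 1
= 2 * (2 * (2 * (2 * (2 * hanoi_count(4) + 1) + 1) + 1) + 1) + 1
= 2 * (2 * (2 * (2 * (2 * (2 * hanoi_count(3) + 1) + 1) + 1) + 1) + 1) + 1
= 2 * (2 * (2 * (2 * (2 * (2 * (2 * hanoi_count(2) + 1) + 1) + 1) + 1) + 1) + 1) + 1
= 2 * (2 * (2 * (2 * (2 * (2 * (2 * (2 * hanoi_count(1) + 1) + 1) + 1) + 1) + 1) + 1) + 1) + 1
Now compute bottom-up:
hanoi_count(1) = 1
hanoi_count(2) = 2 * 1 + 1 = 3
hanoi_count(3) = 2 * 3 + 1 = 7
hanoi_count(4) = 2 * 7 + 1 = 15
hanoi_count(5) = 2 * 15 + 1 = 31
hanoi_count(6) = 2 * 31 + 1 = 63
hanoi_count(7) = 2 * 63 + 1 = 127
hanoi_count(8) = 2 * 127 + 1 = 255
hanoi_count(9) = 2 * 255 + 1 = 511
= 511


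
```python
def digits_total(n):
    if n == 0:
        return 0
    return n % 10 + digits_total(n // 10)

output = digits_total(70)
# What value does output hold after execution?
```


digits_total(70)
= 0 + digits_total(7)
= 0 + 7 + digits_total(0)
= 0 + 7 + 0
= 7


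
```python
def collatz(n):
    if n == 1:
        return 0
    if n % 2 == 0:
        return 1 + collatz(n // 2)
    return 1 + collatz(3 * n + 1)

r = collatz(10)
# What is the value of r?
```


collatz(10)
10 is even -> collatz(5)
5 is odd -> 3*5+1 = 16 -> collatz(16)
16 is even -> collatz(8)
8 is even -> collatz(4)
4 is even -> collatz(2)
2 is even -> collatz(1)
Reached 1 after 6 steps
= 6


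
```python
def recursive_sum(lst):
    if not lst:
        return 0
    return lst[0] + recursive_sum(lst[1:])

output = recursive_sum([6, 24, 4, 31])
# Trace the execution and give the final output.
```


recursive_sum([6, 24, 4, 31])
= 6 + recursive_sum([24, 4, 31])
= 6 + 24 + recursive_sum([4, 31])
= 6 + 24 + 4 + recursive_sum([31])
= 6 + 24 + 4 + 31 + recursive_sum([])
= 6 + 24 + 4 + 31 + 0
= 65


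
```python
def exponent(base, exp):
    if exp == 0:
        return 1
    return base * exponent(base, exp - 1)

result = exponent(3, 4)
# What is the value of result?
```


exponent(3, 4)
= 3 * exponent(3, 3)
= 3 * 3 * exponent(3, 2)
= 3 * 3 * 3 * exponent(3, 1)
= 3 * 3 * 3 * 3 * exponent(3, 0)
= 3 * 3 * 3 * 3 * 1
= 81


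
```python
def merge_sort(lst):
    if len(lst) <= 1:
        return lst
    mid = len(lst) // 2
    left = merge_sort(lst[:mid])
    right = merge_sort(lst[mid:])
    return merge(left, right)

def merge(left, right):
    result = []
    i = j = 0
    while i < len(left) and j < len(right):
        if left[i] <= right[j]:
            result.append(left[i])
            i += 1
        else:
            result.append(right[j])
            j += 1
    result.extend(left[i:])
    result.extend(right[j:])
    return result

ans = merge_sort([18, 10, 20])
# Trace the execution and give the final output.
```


merge_sort([18, 10, 20])
Split into [18] and [10, 20]
Left sorted: [18]
Right sorted: [10, 20]
Merge [18] and [10, 20]
= [10, 18, 20]


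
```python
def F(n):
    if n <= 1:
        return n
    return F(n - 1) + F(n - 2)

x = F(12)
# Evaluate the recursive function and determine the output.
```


F(12)
= F(11) + F(10)
= (F(10) + F(9)) + F(10)
Computing bottom-up: F(0)=0, F(1)=1, F(2)=1, F(3)=2, F(4)=3, F(5)=5, F(6)=8, F(7)=13, F(8)=21, F(9)=34, F(10)=55, F(11)=89, F(12)=144
= 144


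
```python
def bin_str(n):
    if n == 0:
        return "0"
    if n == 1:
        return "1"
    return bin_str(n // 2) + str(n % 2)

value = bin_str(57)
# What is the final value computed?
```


bin_str(57)
= bin_str(28) + "1"
= bin_str(14) + "0" + "1"
= bin_str(7) + "0" + "0" + "1"
= bin_str(3) + "1" + "0" + "0" + "1"
= bin_str(1) + "1" + "1" + "0" + "0" + "1"
= "1" + "1" + "1" + "0" + "0" + "1"
= "111001"


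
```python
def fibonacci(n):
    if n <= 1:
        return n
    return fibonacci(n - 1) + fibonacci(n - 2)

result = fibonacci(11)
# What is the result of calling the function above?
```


fibonacci(11)
= fibonacci(10) + fibonacci(9)
= (fibonacci(9) + fibonacci(8)) + fibonacci(9)
Computing bottom-up: fibonacci(0)=0, fibonacci(1)=1, fibonacci(2)=1, fibonacci(3)=2, fibonacci(4)=3, fibonacci(5)=5, fibonacci(6)=8, fibonacci(7)=13, fibonacci(8)=21, fibonacci(9)=34, fibonacci(10)=55, fibonacci(11)=89
= 89


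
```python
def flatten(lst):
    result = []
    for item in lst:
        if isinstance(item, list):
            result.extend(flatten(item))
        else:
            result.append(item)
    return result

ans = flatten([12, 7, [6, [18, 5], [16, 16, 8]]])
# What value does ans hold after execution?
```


flatten([12, 7, [6, [18, 5], [16, 16, 8]]])
Processing each element:
  12 is not a list -> append 12
  7 is not a list -> append 7
  [6, [18, 5], [16, 16, 8]] is a list -> flatten recursively -> [6, 18, 5, 16, 16, 8]
= [12, 7, 6, 18, 5, 16, 16, 8]


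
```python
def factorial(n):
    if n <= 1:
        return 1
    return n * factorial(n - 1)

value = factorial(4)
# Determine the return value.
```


factorial(4)
= 4 * factorial(3)
= 4 * 3 * factorial(2)
= 4 * 3 * 2 * factorial(1)
= 4 * 3 * 2 * 1
= 24


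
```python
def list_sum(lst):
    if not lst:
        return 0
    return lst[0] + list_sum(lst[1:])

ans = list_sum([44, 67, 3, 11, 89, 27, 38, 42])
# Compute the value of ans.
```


list_sum([44, 67, 3, 11, 89, 27, 38, 42])
= 44 + list_sum([67, 3, 11, 89, 27, 38, 42])
= 44 + 67 + list_sum([3, 11, 89, 27, 38, 42])
= 44 + 67 + 3 + list_sum([11, 89, 27, 38, 42])
= 44 + 67 + 3 + 11 + list_sum([89, 27, 38, 42])
= 44 + 67 + 3 + 11 + 89 + list_sum([27, 38, 42])
= 44 + 67 + 3 + 11 + 89 + 27 + list_sum([38, 42])
= 44 + 67 + 3 + 11 + 89 + 27 + 38 + list_sum([42])
= 44 + 67 + 3 + 11 + 89 + 27 + 38 + 42 + list_sum([])
= 44 + 67 + 3 + 11 + 89 + 27 + 38 + 42 + 0
= 321


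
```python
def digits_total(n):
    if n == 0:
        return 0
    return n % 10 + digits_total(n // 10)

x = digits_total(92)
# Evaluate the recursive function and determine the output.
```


digits_total(92)
= 2 + digits_total(9)
= 2 + 9 + digits_total(0)
= 2 + 9 + 0
= 11


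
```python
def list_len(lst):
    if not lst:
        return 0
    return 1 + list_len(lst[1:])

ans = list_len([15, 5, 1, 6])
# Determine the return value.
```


list_len([15, 5, 1, 6])
= 1 + list_len([5, 1, 6])
= 1 + 1 + list_len([1, 6])
= 1 + 1 + 1 + list_len([6])
= 1 + 1 + 1 + 1 + list_len([])
= 1 + 1 + 1 + 1 + 0
= 4


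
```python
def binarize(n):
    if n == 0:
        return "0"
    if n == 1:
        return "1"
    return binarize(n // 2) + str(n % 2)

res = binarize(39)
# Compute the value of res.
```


binarize(39)
= binarize(19) + "1"
= binarize(9) + "1" + "1"
= binarize(4) + "1" + "1" + "1"
= binarize(2) + "0" + "1" + "1" + "1"
= binarize(1) + "0" + "0" + "1" + "1" + "1"
= "1" + "0" + "0" + "1" + "1" + "1"
= "100111"


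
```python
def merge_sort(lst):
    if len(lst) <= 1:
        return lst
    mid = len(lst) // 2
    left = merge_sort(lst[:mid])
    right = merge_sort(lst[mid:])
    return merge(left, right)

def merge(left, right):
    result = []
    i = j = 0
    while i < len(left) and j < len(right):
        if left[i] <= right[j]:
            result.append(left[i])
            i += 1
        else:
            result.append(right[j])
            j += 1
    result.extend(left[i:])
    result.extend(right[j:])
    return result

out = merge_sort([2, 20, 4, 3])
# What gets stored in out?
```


merge_sort([2, 20, 4, 3])
Split into [2, 20] and [4, 3]
Left sorted: [2, 20]
Right sorted: [3, 4]
Merge [2, 20] and [3, 4]
= [2, 3, 4, 20]


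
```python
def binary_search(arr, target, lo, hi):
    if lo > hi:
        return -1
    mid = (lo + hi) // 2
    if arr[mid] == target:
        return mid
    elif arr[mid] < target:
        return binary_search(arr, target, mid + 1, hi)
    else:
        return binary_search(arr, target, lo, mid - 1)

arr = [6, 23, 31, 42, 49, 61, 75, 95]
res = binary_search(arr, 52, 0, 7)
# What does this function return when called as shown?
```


binary_search(arr, 52, 0, 7)
lo=0, hi=7, mid=3, arr[mid]=42
42 < 52, search right half
lo=4, hi=7, mid=5, arr[mid]=61
61 > 52, search left half
lo=4, hi=4, mid=4, arr[mid]=49
49 < 52, search right half
lo > hi, target not found, return -1
= -1


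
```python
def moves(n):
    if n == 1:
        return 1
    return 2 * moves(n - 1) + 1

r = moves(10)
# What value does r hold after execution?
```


moves(10)
= 2 * moves(9) + 1
= 2 * (2 * moves(8) + 1) + 1
= 2 * (2 * (2 * moves(7) + 1) + 1) + 1
= 2 * (2 * (2 * (2 * moves(6) + 1) + 1) + 1) + 1
= 2 * (2 * (2 * (2 * (2 * moves(5) + 1) + 1) + 1) + 1) + 1
= 2 * (2 * (2 * (2 * (2 * (2 * moves(4) + 1) + 1) + 1) + 1) + 1) + 1
= 2 * (2 * (2 * (2 * (2 * (2 * (2 * moves(3) + 1) + 1) + 1) + 1) + 1) + 1) + 1
= 2 * (2 * (2 * (2 * (2 * (2 * (2 * (2 * moves(2) + 1) + 1) + 1) + 1) + 1) + 1) + 1) + 1
= 2 * (2 * (2 * (2 * (2 * (2 * (2 * (2 * (2 * moves(1) + 1) + 1) + 1) + 1) + 1) + 1) + 1) + 1) + 1
Now compute bottom-up:
moves(1) = 1
moves(2) = 2 * 1 + 1 = 3
moves(3) = 2 * 3 + 1 = 7
moves(4) = 2 * 7 + 1 = 15
moves(5) = 2 * 15 + 1 = 31
moves(6) = 2 * 31 + 1 = 63
moves(7) = 2 * 63 + 1 = 127
moves(8) = 2 * 127 + 1 = 255
moves(9) = 2 * 255 + 1 = 511
moves(10) = 2 * 511 + 1 = 1023
= 1023


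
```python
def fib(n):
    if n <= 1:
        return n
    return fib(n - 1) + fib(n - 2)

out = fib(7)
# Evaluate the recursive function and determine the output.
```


fib(7)
= fib(6) + fib(5)
= (fib(5) + fib(4)) + fib(5)
Computing bottom-up: fib(0)=0, fib(1)=1, fib(2)=1, fib(3)=2, fib(4)=3, fib(5)=5, fib(6)=8, fib(7)=13
= 13


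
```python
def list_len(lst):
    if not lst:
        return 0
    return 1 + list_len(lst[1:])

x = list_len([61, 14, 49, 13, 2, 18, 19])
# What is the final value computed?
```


list_len([61, 14, 49, 13, 2, 18, 19])
= 1 + list_len([14, 49, 13, 2, 18, 19])
= 1 + 1 + list_len([49, 13, 2, 18, 19])
= 1 + 1 + 1 + list_len([13, 2, 18, 19])
= 1 + 1 + 1 + 1 + list_len([2, 18, 19])
= 1 + 1 + 1 + 1 + 1 + list_len([18, 19])
= 1 + 1 + 1 + 1 + 1 + 1 + list_len([19])
= 1 + 1 + 1 + 1 + 1 + 1 + 1 + list_len([])
= 1 + 1 + 1 + 1 + 1 + 1 + 1 + 0
= 7


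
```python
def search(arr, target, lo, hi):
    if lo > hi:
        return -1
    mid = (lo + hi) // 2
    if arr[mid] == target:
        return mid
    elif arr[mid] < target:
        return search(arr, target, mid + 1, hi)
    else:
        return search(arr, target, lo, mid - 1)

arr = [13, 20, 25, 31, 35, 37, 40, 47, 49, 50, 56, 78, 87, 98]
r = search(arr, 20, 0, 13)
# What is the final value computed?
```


search(arr, 20, 0, 13)
lo=0, hi=13, mid=6, arr[mid]=40
40 > 20, search left half
lo=0, hi=5, mid=2, arr[mid]=25
25 > 20, search left half
lo=0, hi=1, mid=0, arr[mid]=13
13 < 20, search right half
lo=1, hi=1, mid=1, arr[mid]=20
arr[1] == 20, found at index 1
= 1


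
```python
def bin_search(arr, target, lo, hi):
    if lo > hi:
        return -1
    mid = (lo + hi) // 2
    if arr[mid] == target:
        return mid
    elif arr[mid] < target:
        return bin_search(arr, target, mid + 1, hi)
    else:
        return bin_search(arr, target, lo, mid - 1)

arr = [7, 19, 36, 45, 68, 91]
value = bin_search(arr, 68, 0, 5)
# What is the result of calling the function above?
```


bin_search(arr, 68, 0, 5)
lo=0, hi=5, mid=2, arr[mid]=36
36 < 68, search right half
lo=3, hi=5, mid=4, arr[mid]=68
arr[4] == 68, found at index 4
= 4


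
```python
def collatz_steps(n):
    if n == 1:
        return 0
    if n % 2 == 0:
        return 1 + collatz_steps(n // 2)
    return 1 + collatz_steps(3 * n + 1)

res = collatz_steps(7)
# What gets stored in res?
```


collatz_steps(7)
7 is odd -> 3*7+1 = 22 -> collatz_steps(22)
22 is even -> collatz_steps(11)
11 is odd -> 3*11+1 = 34 -> collatz_steps(34)
34 is even -> collatz_steps(17)
17 is odd -> 3*17+1 = 52 -> collatz_steps(52)
52 is even -> collatz_steps(26)
26 is even -> collatz_steps(13)
13 is odd -> 3*13+1 = 40 -> collatz_steps(40)
40 is even -> collatz_steps(20)
20 is even -> collatz_steps(10)
10 is even -> collatz_steps(5)
5 is odd -> 3*5+1 = 16 -> collatz_steps(16)
16 is even -> collatz_steps(8)
8 is even -> collatz_steps(4)
4 is even -> collatz_steps(2)
2 is even -> collatz_steps(1)
Reached 1 after 16 steps
= 16


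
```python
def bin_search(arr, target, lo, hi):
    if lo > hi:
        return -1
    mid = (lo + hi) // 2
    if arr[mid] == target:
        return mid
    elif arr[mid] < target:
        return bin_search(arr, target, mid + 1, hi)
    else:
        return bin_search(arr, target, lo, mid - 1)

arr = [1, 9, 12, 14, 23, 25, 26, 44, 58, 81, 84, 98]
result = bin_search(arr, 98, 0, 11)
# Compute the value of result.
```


bin_search(arr, 98, 0, 11)
lo=0, hi=11, mid=5, arr[mid]=25
25 < 98, search right half
lo=6, hi=11, mid=8, arr[mid]=58
58 < 98, search right half
lo=9, hi=11, mid=10, arr[mid]=84
84 < 98, search right half
lo=11, hi=11, mid=11, arr[mid]=98
arr[11] == 98, found at index 11
= 11


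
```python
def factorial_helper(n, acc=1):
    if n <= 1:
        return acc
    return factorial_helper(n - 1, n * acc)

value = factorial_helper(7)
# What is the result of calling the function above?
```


factorial_helper(7, 1)
= factorial_helper(6, 7 * 1) = factorial_helper(6, 7)
= factorial_helper(5, 6 * 7) = factorial_helper(5, 42)
= factorial_helper(4, 5 * 42) = factorial_helper(4, 210)
= factorial_helper(3, 4 * 210) = factorial_helper(3, 840)
= factorial_helper(2, 3 * 840) = factorial_helper(2, 2520)
= factorial_helper(1, 2 * 2520) = factorial_helper(1, 5040)
n <= 1, return acc = 5040


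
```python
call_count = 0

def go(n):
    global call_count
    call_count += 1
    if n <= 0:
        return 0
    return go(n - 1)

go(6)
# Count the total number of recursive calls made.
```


go(6) calls go(5) calls ... calls go(0)
Total calls: 6 + 1 (for base case) = 7


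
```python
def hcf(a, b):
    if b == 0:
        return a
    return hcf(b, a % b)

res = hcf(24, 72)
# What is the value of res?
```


hcf(24, 72)
= hcf(72, 24 % 72) = hcf(72, 24)
= hcf(24, 72 % 24) = hcf(24, 0)
b == 0, return a = 24


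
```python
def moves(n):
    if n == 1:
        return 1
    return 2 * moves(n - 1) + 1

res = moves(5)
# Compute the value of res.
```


moves(5)
= 2 * moves(4) + 1
= 2 * (2 * moves(3) + 1) + 1
= 2 * (2 * (2 * moves(2) + 1) + 1) + 1
= 2 * (2 * (2 * (2 * moves(1) + 1) + 1) + 1) + 1
Now compute bottom-up:
moves(1) = 1
moves(2) = 2 * 1 + 1 = 3
moves(3) = 2 * 3 + 1 = 7
moves(4) = 2 * 7 + 1 = 15
moves(5) = 2 * 15 + 1 = 31
= 31


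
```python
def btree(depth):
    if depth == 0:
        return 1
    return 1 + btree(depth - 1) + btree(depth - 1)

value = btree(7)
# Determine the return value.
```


btree(7)
= 1 + btree(6) + btree(6)
= 1 + 2 * btree(6)
btree(k) = 2^(k+1) - 1
btree(0) = 1
btree(1) = 3
btree(2) = 7
btree(3) = 15
btree(4) = 31
btree(7) = 2^8 - 1 = 255


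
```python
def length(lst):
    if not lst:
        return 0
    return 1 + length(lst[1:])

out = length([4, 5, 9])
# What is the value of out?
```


length([4, 5, 9])
= 1 + length([5, 9])
= 1 + 1 + length([9])
= 1 + 1 + 1 + length([])
= 1 + 1 + 1 + 0
= 3


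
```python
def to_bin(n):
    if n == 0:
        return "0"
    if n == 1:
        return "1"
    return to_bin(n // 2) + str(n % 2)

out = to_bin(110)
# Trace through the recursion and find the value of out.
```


to_bin(110)
= to_bin(55) + "0"
= to_bin(27) + "1" + "0"
= to_bin(13) + "1" + "1" + "0"
= to_bin(6) + "1" + "1" + "1" + "0"
= to_bin(3) + "0" + "1" + "1" + "1" + "0"
= to_bin(1) + "1" + "0" + "1" + "1" + "1" + "0"
= "1" + "1" + "0" + "1" + "1" + "1" + "0"
= "1101110"


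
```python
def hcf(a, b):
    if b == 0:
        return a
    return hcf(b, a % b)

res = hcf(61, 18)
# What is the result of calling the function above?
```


hcf(61, 18)
= hcf(18, 61 % 18) = hcf(18, 7)
= hcf(7, 18 % 7) = hcf(7, 4)
= hcf(4, 7 % 4) = hcf(4, 3)
= hcf(3, 4 % 3) = hcf(3, 1)
= hcf(1, 3 % 1) = hcf(1, 0)
b == 0, return a = 1


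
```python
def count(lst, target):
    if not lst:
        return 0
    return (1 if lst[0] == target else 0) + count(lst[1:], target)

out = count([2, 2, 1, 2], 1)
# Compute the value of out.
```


count([2, 2, 1, 2], 1)
lst[0]=2 != 1: 0 + count([2, 1, 2], 1)
lst[0]=2 != 1: 0 + count([1, 2], 1)
lst[0]=1 == 1: 1 + count([2], 1)
lst[0]=2 != 1: 0 + count([], 1)
= 1


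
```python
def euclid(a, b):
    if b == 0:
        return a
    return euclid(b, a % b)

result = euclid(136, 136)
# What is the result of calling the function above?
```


euclid(136, 136)
= euclid(136, 136 % 136) = euclid(136, 0)
b == 0, return a = 136


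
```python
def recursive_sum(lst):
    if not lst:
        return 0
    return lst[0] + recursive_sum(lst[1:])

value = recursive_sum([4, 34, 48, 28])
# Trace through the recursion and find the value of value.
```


recursive_sum([4, 34, 48, 28])
= 4 + recursive_sum([34, 48, 28])
= 4 + 34 + recursive_sum([48, 28])
= 4 + 34 + 48 + recursive_sum([28])
= 4 + 34 + 48 + 28 + recursive_sum([])
= 4 + 34 + 48 + 28 + 0
= 114


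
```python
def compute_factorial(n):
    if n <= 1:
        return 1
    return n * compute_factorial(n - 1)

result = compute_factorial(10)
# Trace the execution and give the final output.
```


compute_factorial(10)
= 10 * compute_factorial(9)
= 10 * 9 * compute_factorial(8)
= 10 * 9 * 8 * compute_factorial(7)
= 10 * 9 * 8 * 7 * compute_factorial(6)
= 10 * 9 * 8 * 7 * 6 * compute_factorial(5)
= 10 * 9 * 8 * 7 * 6 * 5 * compute_factorial(4)
= 10 * 9 * 8 * 7 * 6 * 5 * 4 * compute_factorial(3)
= 10 * 9 * 8 * 7 * 6 * 5 * 4 * 3 * compute_factorial(2)
= 10 * 9 * 8 * 7 * 6 * 5 * 4 * 3 * 2 * compute_factorial(1)
= 10 * 9 * 8 * 7 * 6 * 5 * 4 * 3 * 2 * 1
= 3628800


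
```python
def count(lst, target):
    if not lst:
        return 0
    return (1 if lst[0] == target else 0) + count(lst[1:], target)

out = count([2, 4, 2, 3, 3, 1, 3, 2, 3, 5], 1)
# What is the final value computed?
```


count([2, 4, 2, 3, 3, 1, 3, 2, 3, 5], 1)
lst[0]=2 != 1: 0 + count([4, 2, 3, 3, 1, 3, 2, 3, 5], 1)
lst[0]=4 != 1: 0 + count([2, 3, 3, 1, 3, 2, 3, 5], 1)
lst[0]=2 != 1: 0 + count([3, 3, 1, 3, 2, 3, 5], 1)
lst[0]=3 != 1: 0 + count([3, 1, 3, 2, 3, 5], 1)
lst[0]=3 != 1: 0 + count([1, 3, 2, 3, 5], 1)
lst[0]=1 == 1: 1 + count([3, 2, 3, 5], 1)
lst[0]=3 != 1: 0 + count([2, 3, 5], 1)
lst[0]=2 != 1: 0 + count([3, 5], 1)
lst[0]=3 != 1: 0 + count([5], 1)
lst[0]=5 != 1: 0 + count([], 1)
= 1
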